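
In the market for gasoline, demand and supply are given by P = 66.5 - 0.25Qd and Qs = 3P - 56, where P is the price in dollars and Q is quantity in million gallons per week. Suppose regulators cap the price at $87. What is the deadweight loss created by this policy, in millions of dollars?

Rearranging demand gives Qd = 266 - 4P. Without the control the market clears where 266 - 4P = 3P - 56, i.e. P* = 46 and Q* = 82.
The ceiling of 87 is above the equilibrium price 46, so it is not binding; the market clears at P* = 46, Q* = 82.
Since the control does not bind, no trades are prevented and deadweight loss is zero.

0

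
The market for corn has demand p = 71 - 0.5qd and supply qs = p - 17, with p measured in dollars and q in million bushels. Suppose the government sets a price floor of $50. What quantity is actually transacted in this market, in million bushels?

Rearranging demand gives qd = 142 - 2p. Without the control the market clears where 142 - 2p = p - 17, i.e. p* = 53 and q* = 36.
Since 50 is below p* = 53, the floor does not bind and the free-market outcome prevails.

36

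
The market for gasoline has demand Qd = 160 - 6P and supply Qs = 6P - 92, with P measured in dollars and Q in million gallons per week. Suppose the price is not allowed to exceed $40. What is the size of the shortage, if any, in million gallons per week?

Without the control the market clears where 160 - 6P = 6P - 92, i.e. P* = 21 and Q* = 34.
The ceiling of 40 is above the equilibrium price 21, so it is not binding; the market clears at P* = 21, Q* = 34.
Since the control does not bind, there is no shortage.

0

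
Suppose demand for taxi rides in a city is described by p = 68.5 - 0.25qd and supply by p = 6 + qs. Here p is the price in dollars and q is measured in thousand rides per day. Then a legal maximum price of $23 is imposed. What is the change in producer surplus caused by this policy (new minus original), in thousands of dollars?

-1105.5

Rearranging demand gives qd = 274 - 4p; rearranging supply gives qs = p - 6. Without the control the market clears where 274 - 4p = p - 6, i.e. p* = 56 and q* = 50.
Since 23 < 56, the ceiling is binding.
At p = 23: qd = 274 - 4·23 = 182 and qs = 23 - 6 = 17.
Producer surplus without the control is ½ · (56 - 6) · 50 = 1250.
With the ceiling, producers sell 17 units at 23, so PS = ½ · (23 - 6) · 17 = 144.5.
Change in producer surplus = 144.5 - 1250 = -1105.5.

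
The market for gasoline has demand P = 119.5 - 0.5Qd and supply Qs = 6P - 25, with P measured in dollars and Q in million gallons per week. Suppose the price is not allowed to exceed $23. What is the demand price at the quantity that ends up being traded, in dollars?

63

Rearranging demand gives Qd = 239 - 2P. Without the control the market clears where 239 - 2P = 6P - 25, i.e. P* = 33 and Q* = 173.
Because the ceiling (23) lies below the market-clearing price, it is binding.
At P = 23: Qd = 239 - 2·23 = 193 and Qs = 6·23 - 25 = 113.
Only 113 units reach the market. On the demand curve, the marginal buyer's willingness to pay at Q = 113 is (239 - 113)/2 = 63.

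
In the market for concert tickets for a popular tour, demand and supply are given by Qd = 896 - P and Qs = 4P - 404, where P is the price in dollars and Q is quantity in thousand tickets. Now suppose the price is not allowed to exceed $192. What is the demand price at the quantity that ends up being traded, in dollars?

In a free market, 896 - P = 4P - 404 gives the equilibrium P* = 260, Q* = 636.
Because the ceiling (192) lies below the market-clearing price, it is binding.
At P = 192: Qd = 896 - 192 = 704 and Qs = 4·192 - 404 = 364.
Only 364 units reach the market. On the demand curve, the marginal buyer's willingness to pay at Q = 364 is (896 - 364) = 532.

532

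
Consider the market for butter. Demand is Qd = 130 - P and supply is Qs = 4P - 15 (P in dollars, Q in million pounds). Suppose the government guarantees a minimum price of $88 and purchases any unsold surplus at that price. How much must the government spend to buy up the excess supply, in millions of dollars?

25960

Equilibrium: 130 - P = 4P - 15, so 145 = 5P and P* = 29, Q* = 101.
Since 88 > 29, the floor is binding.
At P = 88: Qd = 130 - 88 = 42 and Qs = 4·88 - 15 = 337.
Surplus = Qs - Qd = 295.
Government expenditure = surplus × support price = 295 × 88 = 25960.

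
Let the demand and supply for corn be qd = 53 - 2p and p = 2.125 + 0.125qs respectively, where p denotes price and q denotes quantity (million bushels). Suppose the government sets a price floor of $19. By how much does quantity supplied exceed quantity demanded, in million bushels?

120

Rearranging supply gives qs = 8p - 17. Setting quantity demanded equal to quantity supplied, 53 - 2p = 8p - 17, gives p* = 7 and q* = 39.
The floor of 19 is above the equilibrium price 7, so it binds.
At p = 19: qd = 53 - 2·19 = 15 and qs = 8·19 - 17 = 135.
Surplus = qs - qd = 135 - 15 = 120.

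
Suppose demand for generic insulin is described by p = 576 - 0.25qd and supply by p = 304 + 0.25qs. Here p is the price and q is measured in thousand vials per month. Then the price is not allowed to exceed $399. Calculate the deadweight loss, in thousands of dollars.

6724

Rearranging demand gives qd = 2304 - 4p; rearranging supply gives qs = 4p - 1216. In a free market, 2304 - 4p = 4p - 1216 gives the equilibrium p* = 440, q* = 544.
Since 399 < 440, the ceiling is binding.
At p = 399: qd = 2304 - 4·399 = 708 and qs = 4·399 - 1216 = 380.
Quantity traded falls to 380. At q = 380 the demand price is (2304 - 380)/4 = 481 and the supply price is (1216 + 380)/4 = 399.
Deadweight loss = ½ · (481 - 399) · (544 - 380) = ½ · 82 · 164 = 6724.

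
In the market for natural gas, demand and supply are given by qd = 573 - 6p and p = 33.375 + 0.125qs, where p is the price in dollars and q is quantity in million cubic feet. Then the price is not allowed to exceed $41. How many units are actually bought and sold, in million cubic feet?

Rearranging supply gives qs = 8p - 267. In a free market, 573 - 6p = 8p - 267 gives the equilibrium p* = 60, q* = 213.
Because the ceiling (41) lies below the market-clearing price, it is binding.
At p = 41: qd = 573 - 6·41 = 327 and qs = 8·41 - 267 = 61.
The quantity actually transacted is the short side, supply: 61.

61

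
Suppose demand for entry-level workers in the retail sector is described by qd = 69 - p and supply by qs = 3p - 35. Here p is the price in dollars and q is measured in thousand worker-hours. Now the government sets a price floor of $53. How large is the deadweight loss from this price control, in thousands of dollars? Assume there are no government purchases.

486

In a free market, 69 - p = 3p - 35 gives the equilibrium p* = 26, q* = 43.
The floor of 53 is above the equilibrium price 26, so it binds.
At p = 53: qd = 69 - 53 = 16 and qs = 3·53 - 35 = 124.
Quantity traded falls to 16. At q = 16 the demand price is 69 - 16 = 53 and the supply price is (35 + 16)/3 = 17.
Deadweight loss = ½ · (53 - 17) · (43 - 16) = ½ · 36 · 27 = 486.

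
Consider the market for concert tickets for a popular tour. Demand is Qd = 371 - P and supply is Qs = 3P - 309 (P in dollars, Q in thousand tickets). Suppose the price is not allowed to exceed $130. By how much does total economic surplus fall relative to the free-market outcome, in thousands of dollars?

9600

Without the control the market clears where 371 - P = 3P - 309, i.e. P* = 170 and Q* = 201.
Since 130 < 170, the ceiling is binding.
At P = 130: Qd = 371 - 130 = 241 and Qs = 3·130 - 309 = 81.
Quantity traded falls to 81. At Q = 81 the demand price is 371 - 81 = 290 and the supply price is (309 + 81)/3 = 130.
Deadweight loss = ½ · (290 - 130) · (201 - 81) = ½ · 160 · 120 = 9600.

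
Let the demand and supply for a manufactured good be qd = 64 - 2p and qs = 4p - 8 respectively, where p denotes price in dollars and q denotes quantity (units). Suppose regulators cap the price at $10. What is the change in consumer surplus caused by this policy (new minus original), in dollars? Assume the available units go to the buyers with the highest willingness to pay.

Equilibrium: 64 - 2p = 4p - 8, so 72 = 6p and p* = 12, q* = 40.
The ceiling of 10 is below the equilibrium price 12, so it binds.
At p = 10: qd = 64 - 2·10 = 44 and qs = 4·10 - 8 = 32.
Consumer surplus without the control is ½ · (32 - 12) · 40 = 400.
With the ceiling, 32 units are sold at 10 (assume they go to the highest-value buyers). The demand price at q = 32 is 16, so CS = ½ · [(32 - 10) + (16 - 10)] · 32 = 448.
Change in consumer surplus = 448 - 400 = 48.

48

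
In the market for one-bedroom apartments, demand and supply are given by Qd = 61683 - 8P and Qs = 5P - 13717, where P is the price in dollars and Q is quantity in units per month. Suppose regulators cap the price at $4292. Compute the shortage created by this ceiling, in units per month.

19604

Without the control the market clears where 61683 - 8P = 5P - 13717, i.e. P* = 5800 and Q* = 15283.
Because the ceiling (4292) lies below the market-clearing price, it is binding.
At P = 4292: Qd = 61683 - 8·4292 = 27347 and Qs = 5·4292 - 13717 = 7743.
Shortage = Qd - Qs = 27347 - 7743 = 19604.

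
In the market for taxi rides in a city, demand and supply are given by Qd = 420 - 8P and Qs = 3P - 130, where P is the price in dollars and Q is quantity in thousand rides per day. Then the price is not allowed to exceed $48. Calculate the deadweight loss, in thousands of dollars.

8.25

In a free market, 420 - 8P = 3P - 130 gives the equilibrium P* = 50, Q* = 20.
Because the ceiling (48) lies below the market-clearing price, it is binding.
At P = 48: Qd = 420 - 8·48 = 36 and Qs = 3·48 - 130 = 14.
Quantity traded falls to 14. At Q = 14 the demand price is (420 - 14)/8 = 50.75 and the supply price is (130 + 14)/3 = 48.
Deadweight loss = ½ · (50.75 - 48) · (20 - 14) = ½ · 2.75 · 6 = 8.25.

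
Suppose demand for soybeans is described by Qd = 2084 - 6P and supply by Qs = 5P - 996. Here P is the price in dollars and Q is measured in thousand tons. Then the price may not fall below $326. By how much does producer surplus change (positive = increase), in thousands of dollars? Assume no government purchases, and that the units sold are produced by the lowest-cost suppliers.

-1729.6

Without the control the market clears where 2084 - 6P = 5P - 996, i.e. P* = 280 and Q* = 404.
The floor of 326 is above the equilibrium price 280, so it binds.
At P = 326: Qd = 2084 - 6·326 = 128 and Qs = 5·326 - 996 = 634.
Producer surplus without the control is ½ · (280 - 199.2) · 404 = 16321.6.
With the floor, 128 units are sold at 326. The supply price at Q = 128 is 224.8, so PS = ½ · [(326 - 199.2) + (326 - 224.8)] · 128 = 14592.
Change in producer surplus = 14592 - 16321.6 = -1729.6.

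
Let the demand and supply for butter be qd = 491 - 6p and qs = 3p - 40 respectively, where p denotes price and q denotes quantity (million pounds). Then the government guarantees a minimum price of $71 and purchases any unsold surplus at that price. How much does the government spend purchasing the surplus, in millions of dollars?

7668

Setting quantity demanded equal to quantity supplied, 491 - 6p = 3p - 40, gives p* = 59 and q* = 137.
Since 71 > 59, the floor is binding.
At p = 71: qd = 491 - 6·71 = 65 and qs = 3·71 - 40 = 173.
Surplus = qs - qd = 108.
Government expenditure = surplus × support price = 108 × 71 = 7668.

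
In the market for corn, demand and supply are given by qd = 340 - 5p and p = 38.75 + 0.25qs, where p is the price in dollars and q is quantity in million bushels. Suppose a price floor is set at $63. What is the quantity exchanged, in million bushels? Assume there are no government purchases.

Rearranging supply gives qs = 4p - 155. Without the control the market clears where 340 - 5p = 4p - 155, i.e. p* = 55 and q* = 65.
Because the floor (63) lies above the market-clearing price, it is binding.
At p = 63: qd = 340 - 5·63 = 25 and qs = 4·63 - 155 = 97.
The quantity actually transacted is the short side, demand: 25.

25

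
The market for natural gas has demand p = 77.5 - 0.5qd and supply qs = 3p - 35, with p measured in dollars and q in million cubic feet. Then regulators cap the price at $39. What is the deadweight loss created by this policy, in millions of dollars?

Rearranging demand gives qd = 155 - 2p. Equilibrium: 155 - 2p = 3p - 35, so 190 = 5p and p* = 38, q* = 79.
The ceiling of 39 is above the equilibrium price 38, so it is not binding; the market clears at p* = 38, q* = 79.
Since the control does not bind, no trades are prevented and deadweight loss is zero.

0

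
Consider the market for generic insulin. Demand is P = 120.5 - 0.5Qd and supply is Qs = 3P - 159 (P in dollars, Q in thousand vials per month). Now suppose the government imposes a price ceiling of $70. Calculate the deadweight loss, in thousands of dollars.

375

Rearranging demand gives Qd = 241 - 2P. Setting quantity demanded equal to quantity supplied, 241 - 2P = 3P - 159, gives P* = 80 and Q* = 81.
Because the ceiling (70) lies below the market-clearing price, it is binding.
At P = 70: Qd = 241 - 2·70 = 101 and Qs = 3·70 - 159 = 51.
Quantity traded falls to 51. At Q = 51 the demand price is (241 - 51)/2 = 95 and the supply price is (159 + 51)/3 = 70.
Deadweight loss = ½ · (95 - 70) · (81 - 51) = ½ · 25 · 30 = 375.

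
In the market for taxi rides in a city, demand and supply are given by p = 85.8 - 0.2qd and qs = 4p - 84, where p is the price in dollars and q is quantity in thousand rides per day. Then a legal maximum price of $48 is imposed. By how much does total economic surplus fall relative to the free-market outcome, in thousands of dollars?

291.6

Rearranging demand gives qd = 429 - 5p. Setting quantity demanded equal to quantity supplied, 429 - 5p = 4p - 84, gives p* = 57 and q* = 144.
The ceiling of 48 is below the equilibrium price 57, so it binds.
At p = 48: qd = 429 - 5·48 = 189 and qs = 4·48 - 84 = 108.
Quantity traded falls to 108. At q = 108 the demand price is (429 - 108)/5 = 64.2 and the supply price is (84 + 108)/4 = 48.
Deadweight loss = ½ · (64.2 - 48) · (144 - 108) = ½ · 16.2 · 36 = 291.6.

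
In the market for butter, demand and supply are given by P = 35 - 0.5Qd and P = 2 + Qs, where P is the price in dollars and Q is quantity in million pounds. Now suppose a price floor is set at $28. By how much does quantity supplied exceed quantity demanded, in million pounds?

12

Rearranging demand gives Qd = 70 - 2P; rearranging supply gives Qs = P - 2. Without the control the market clears where 70 - 2P = P - 2, i.e. P* = 24 and Q* = 22.
The floor of 28 is above the equilibrium price 24, so it binds.
At P = 28: Qd = 70 - 2·28 = 14 and Qs = 28 - 2 = 26.
Surplus = Qs - Qd = 26 - 14 = 12.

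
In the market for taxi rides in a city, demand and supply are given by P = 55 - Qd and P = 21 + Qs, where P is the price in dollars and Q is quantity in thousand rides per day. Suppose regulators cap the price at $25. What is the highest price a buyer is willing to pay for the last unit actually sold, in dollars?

51

Rearranging demand gives Qd = 55 - P; rearranging supply gives Qs = P - 21. Without the control the market clears where 55 - P = P - 21, i.e. P* = 38 and Q* = 17.
Because the ceiling (25) lies below the market-clearing price, it is binding.
At P = 25: Qd = 55 - 25 = 30 and Qs = 25 - 21 = 4.
Only 4 units reach the market. On the demand curve, the marginal buyer's willingness to pay at Q = 4 is (55 - 4) = 51.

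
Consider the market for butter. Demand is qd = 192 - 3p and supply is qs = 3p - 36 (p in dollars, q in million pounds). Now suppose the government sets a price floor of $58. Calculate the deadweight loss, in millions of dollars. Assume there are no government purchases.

Without the control the market clears where 192 - 3p = 3p - 36, i.e. p* = 38 and q* = 78.
The floor of 58 is above the equilibrium price 38, so it binds.
At p = 58: qd = 192 - 3·58 = 18 and qs = 3·58 - 36 = 138.
Quantity traded falls to 18. At q = 18 the demand price is (192 - 18)/3 = 58 and the supply price is (36 + 18)/3 = 18.
Deadweight loss = ½ · (58 - 18) · (78 - 18) = ½ · 40 · 60 = 1200.

1200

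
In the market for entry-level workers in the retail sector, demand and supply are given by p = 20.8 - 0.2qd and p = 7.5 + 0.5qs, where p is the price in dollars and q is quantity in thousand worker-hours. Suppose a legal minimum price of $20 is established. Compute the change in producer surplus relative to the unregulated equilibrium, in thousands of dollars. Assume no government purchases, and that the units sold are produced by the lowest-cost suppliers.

-44.25

Rearranging demand gives qd = 104 - 5p; rearranging supply gives qs = 2p - 15. Equilibrium: 104 - 5p = 2p - 15, so 119 = 7p and p* = 17, q* = 19.
The floor of 20 is above the equilibrium price 17, so it binds.
At p = 20: qd = 104 - 5·20 = 4 and qs = 2·20 - 15 = 25.
Producer surplus without the control is ½ · (17 - 7.5) · 19 = 90.25.
With the floor, 4 units are sold at 20. The supply price at q = 4 is 9.5, so PS = ½ · [(20 - 7.5) + (20 - 9.5)] · 4 = 46.
Change in producer surplus = 46 - 90.25 = -44.25.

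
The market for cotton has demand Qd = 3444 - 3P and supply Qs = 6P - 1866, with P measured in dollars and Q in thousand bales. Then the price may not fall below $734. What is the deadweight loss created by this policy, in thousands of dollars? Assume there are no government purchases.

Equilibrium: 3444 - 3P = 6P - 1866, so 5310 = 9P and P* = 590, Q* = 1674.
The floor of 734 is above the equilibrium price 590, so it binds.
At P = 734: Qd = 3444 - 3·734 = 1242 and Qs = 6·734 - 1866 = 2538.
Quantity traded falls to 1242. At Q = 1242 the demand price is (3444 - 1242)/3 = 734 and the supply price is (1866 + 1242)/6 = 518.
Deadweight loss = ½ · (734 - 518) · (1674 - 1242) = ½ · 216 · 432 = 46656.

46656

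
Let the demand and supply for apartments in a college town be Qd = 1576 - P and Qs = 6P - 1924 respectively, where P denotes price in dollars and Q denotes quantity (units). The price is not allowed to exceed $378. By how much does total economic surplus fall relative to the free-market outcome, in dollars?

312564

Without the control the market clears where 1576 - P = 6P - 1924, i.e. P* = 500 and Q* = 1076.
Because the ceiling (378) lies below the market-clearing price, it is binding.
At P = 378: Qd = 1576 - 378 = 1198 and Qs = 6·378 - 1924 = 344.
Quantity traded falls to 344. At Q = 344 the demand price is 1576 - 344 = 1232 and the supply price is (1924 + 344)/6 = 378.
Deadweight loss = ½ · (1232 - 378) · (1076 - 344) = ½ · 854 · 732 = 312564.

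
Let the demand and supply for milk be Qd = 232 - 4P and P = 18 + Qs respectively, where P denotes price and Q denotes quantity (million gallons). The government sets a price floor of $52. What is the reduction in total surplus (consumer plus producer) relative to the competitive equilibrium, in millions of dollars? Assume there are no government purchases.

Rearranging supply gives Qs = P - 18. Setting quantity demanded equal to quantity supplied, 232 - 4P = P - 18, gives P* = 50 and Q* = 32.
Because the floor (52) lies above the market-clearing price, it is binding.
At P = 52: Qd = 232 - 4·52 = 24 and Qs = 52 - 18 = 34.
Quantity traded falls to 24. At Q = 24 the demand price is (232 - 24)/4 = 52 and the supply price is 18 + 24 = 42.
Deadweight loss = ½ · (52 - 42) · (32 - 24) = ½ · 10 · 8 = 40.

40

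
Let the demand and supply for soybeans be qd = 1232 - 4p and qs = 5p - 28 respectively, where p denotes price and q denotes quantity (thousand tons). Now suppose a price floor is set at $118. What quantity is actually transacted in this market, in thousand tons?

672

In a free market, 1232 - 4p = 5p - 28 gives the equilibrium p* = 140, q* = 672.
Since 118 is below p* = 140, the floor does not bind and the free-market outcome prevails.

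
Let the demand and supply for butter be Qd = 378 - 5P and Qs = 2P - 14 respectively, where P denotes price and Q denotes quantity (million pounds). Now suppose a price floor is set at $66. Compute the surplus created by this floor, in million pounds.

Setting quantity demanded equal to quantity supplied, 378 - 5P = 2P - 14, gives P* = 56 and Q* = 98.
Since 66 > 56, the floor is binding.
At P = 66: Qd = 378 - 5·66 = 48 and Qs = 2·66 - 14 = 118.
Surplus = Qs - Qd = 118 - 48 = 70.

70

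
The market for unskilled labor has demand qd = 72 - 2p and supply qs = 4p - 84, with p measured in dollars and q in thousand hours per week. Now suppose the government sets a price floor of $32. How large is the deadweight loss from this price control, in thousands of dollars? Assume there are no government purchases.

Without the control the market clears where 72 - 2p = 4p - 84, i.e. p* = 26 and q* = 20.
Because the floor (32) lies above the market-clearing price, it is binding.
At p = 32: qd = 72 - 2·32 = 8 and qs = 4·32 - 84 = 44.
Quantity traded falls to 8. At q = 8 the demand price is (72 - 8)/2 = 32 and the supply price is (84 + 8)/4 = 23.
Deadweight loss = ½ · (32 - 23) · (20 - 8) = ½ · 9 · 12 = 54.

54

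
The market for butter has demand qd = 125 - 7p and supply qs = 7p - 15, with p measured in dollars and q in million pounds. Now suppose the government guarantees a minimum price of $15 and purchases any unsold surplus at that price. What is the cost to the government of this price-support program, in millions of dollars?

Without the control the market clears where 125 - 7p = 7p - 15, i.e. p* = 10 and q* = 55.
Because the floor (15) lies above the market-clearing price, it is binding.
At p = 15: qd = 125 - 7·15 = 20 and qs = 7·15 - 15 = 90.
Surplus = qs - qd = 70.
Government expenditure = surplus × support price = 70 × 15 = 1050.

1050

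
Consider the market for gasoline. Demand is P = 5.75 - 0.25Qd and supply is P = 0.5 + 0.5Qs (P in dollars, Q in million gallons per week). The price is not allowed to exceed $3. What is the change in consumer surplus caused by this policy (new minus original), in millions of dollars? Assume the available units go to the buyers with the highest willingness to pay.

4.5

Rearranging demand gives Qd = 23 - 4P; rearranging supply gives Qs = 2P - 1. In a free market, 23 - 4P = 2P - 1 gives the equilibrium P* = 4, Q* = 7.
The ceiling of 3 is below the equilibrium price 4, so it binds.
At P = 3: Qd = 23 - 4·3 = 11 and Qs = 2·3 - 1 = 5.
Consumer surplus without the control is ½ · (5.75 - 4) · 7 = 6.125.
With the ceiling, 5 units are sold at 3 (assume they go to the highest-value buyers). The demand price at Q = 5 is 4.5, so CS = ½ · [(5.75 - 3) + (4.5 - 3)] · 5 = 10.625.
Change in consumer surplus = 10.625 - 6.125 = 4.5.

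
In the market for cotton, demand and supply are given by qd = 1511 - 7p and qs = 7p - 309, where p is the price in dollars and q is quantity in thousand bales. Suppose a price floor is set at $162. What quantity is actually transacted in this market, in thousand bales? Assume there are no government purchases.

In a free market, 1511 - 7p = 7p - 309 gives the equilibrium p* = 130, q* = 601.
The floor of 162 is above the equilibrium price 130, so it binds.
At p = 162: qd = 1511 - 7·162 = 377 and qs = 7·162 - 309 = 825.
The quantity actually transacted is the short side, demand: 377.

377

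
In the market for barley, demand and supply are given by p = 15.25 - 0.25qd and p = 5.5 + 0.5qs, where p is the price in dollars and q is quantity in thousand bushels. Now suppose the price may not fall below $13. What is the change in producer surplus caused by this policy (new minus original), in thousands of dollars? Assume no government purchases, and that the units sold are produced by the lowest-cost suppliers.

5

Rearranging demand gives qd = 61 - 4p; rearranging supply gives qs = 2p - 11. Equilibrium: 61 - 4p = 2p - 11, so 72 = 6p and p* = 12, q* = 13.
Since 13 > 12, the floor is binding.
At p = 13: qd = 61 - 4·13 = 9 and qs = 2·13 - 11 = 15.
Producer surplus without the control is ½ · (12 - 5.5) · 13 = 42.25.
With the floor, 9 units are sold at 13. The supply price at q = 9 is 10, so PS = ½ · [(13 - 5.5) + (13 - 10)] · 9 = 47.25.
Change in producer surplus = 47.25 - 42.25 = 5.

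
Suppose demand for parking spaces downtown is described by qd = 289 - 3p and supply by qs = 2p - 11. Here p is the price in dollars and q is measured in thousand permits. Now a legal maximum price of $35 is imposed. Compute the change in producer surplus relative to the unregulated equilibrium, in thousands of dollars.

-2100

Setting quantity demanded equal to quantity supplied, 289 - 3p = 2p - 11, gives p* = 60 and q* = 109.
Because the ceiling (35) lies below the market-clearing price, it is binding.
At p = 35: qd = 289 - 3·35 = 184 and qs = 2·35 - 11 = 59.
Producer surplus without the control is ½ · (60 - 5.5) · 109 = 2970.25.
With the ceiling, producers sell 59 units at 35, so PS = ½ · (35 - 5.5) · 59 = 870.25.
Change in producer surplus = 870.25 - 2970.25 = -2100.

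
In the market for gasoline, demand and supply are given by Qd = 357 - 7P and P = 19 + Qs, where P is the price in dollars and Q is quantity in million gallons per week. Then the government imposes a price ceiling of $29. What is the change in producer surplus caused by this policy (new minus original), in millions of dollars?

-342

Rearranging supply gives Qs = P - 19. Without the control the market clears where 357 - 7P = P - 19, i.e. P* = 47 and Q* = 28.
The ceiling of 29 is below the equilibrium price 47, so it binds.
At P = 29: Qd = 357 - 7·29 = 154 and Qs = 29 - 19 = 10.
Producer surplus without the control is ½ · (47 - 19) · 28 = 392.
With the ceiling, producers sell 10 units at 29, so PS = ½ · (29 - 19) · 10 = 50.
Change in producer surplus = 50 - 392 = -342.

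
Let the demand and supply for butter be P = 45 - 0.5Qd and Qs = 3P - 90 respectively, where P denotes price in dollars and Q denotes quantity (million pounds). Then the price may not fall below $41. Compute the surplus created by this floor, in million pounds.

Rearranging demand gives Qd = 90 - 2P. Setting quantity demanded equal to quantity supplied, 90 - 2P = 3P - 90, gives P* = 36 and Q* = 18.
Since 41 > 36, the floor is binding.
At P = 41: Qd = 90 - 2·41 = 8 and Qs = 3·41 - 90 = 33.
Surplus = Qs - Qd = 33 - 8 = 25.

25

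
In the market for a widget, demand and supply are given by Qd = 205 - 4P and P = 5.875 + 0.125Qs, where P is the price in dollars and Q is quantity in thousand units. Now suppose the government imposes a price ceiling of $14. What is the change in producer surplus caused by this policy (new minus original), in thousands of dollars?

Rearranging supply gives Qs = 8P - 47. In a free market, 205 - 4P = 8P - 47 gives the equilibrium P* = 21, Q* = 121.
The ceiling of 14 is below the equilibrium price 21, so it binds.
At P = 14: Qd = 205 - 4·14 = 149 and Qs = 8·14 - 47 = 65.
Producer surplus without the control is ½ · (21 - 5.875) · 121 = 915.0625.
With the ceiling, producers sell 65 units at 14, so PS = ½ · (14 - 5.875) · 65 = 264.0625.
Change in producer surplus = 264.0625 - 915.0625 = -651.

-651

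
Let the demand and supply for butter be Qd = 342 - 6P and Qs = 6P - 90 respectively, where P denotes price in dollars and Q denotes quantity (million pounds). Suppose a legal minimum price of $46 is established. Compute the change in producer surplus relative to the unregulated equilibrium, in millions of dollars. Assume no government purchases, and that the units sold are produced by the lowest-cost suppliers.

In a free market, 342 - 6P = 6P - 90 gives the equilibrium P* = 36, Q* = 126.
The floor of 46 is above the equilibrium price 36, so it binds.
At P = 46: Qd = 342 - 6·46 = 66 and Qs = 6·46 - 90 = 186.
Producer surplus without the control is ½ · (36 - 15) · 126 = 1323.
With the floor, 66 units are sold at 46. The supply price at Q = 66 is 26, so PS = ½ · [(46 - 15) + (46 - 26)] · 66 = 1683.
Change in producer surplus = 1683 - 1323 = 360.

360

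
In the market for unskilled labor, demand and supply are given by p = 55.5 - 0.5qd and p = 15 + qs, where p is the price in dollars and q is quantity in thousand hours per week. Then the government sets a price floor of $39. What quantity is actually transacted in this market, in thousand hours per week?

27

Rearranging demand gives qd = 111 - 2p; rearranging supply gives qs = p - 15. In a free market, 111 - 2p = p - 15 gives the equilibrium p* = 42, q* = 27.
Since 39 is below p* = 42, the floor does not bind and the free-market outcome prevails.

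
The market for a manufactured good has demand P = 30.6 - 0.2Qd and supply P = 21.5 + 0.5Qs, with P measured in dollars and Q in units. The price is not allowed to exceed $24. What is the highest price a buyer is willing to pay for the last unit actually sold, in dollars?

29.6

Rearranging demand gives Qd = 153 - 5P; rearranging supply gives Qs = 2P - 43. Setting quantity demanded equal to quantity supplied, 153 - 5P = 2P - 43, gives P* = 28 and Q* = 13.
Because the ceiling (24) lies below the market-clearing price, it is binding.
At P = 24: Qd = 153 - 5·24 = 33 and Qs = 2·24 - 43 = 5.
Only 5 units reach the market. On the demand curve, the marginal buyer's willingness to pay at Q = 5 is (153 - 5)/5 = 29.6.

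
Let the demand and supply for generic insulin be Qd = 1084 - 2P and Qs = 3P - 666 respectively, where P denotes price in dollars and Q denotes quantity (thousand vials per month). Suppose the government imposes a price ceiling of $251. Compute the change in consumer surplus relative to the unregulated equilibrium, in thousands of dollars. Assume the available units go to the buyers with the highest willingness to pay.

-13439.25

In a free market, 1084 - 2P = 3P - 666 gives the equilibrium P* = 350, Q* = 384.
Since 251 < 350, the ceiling is binding.
At P = 251: Qd = 1084 - 2·251 = 582 and Qs = 3·251 - 666 = 87.
Consumer surplus without the control is ½ · (542 - 350) · 384 = 36864.
With the ceiling, 87 units are sold at 251 (assume they go to the highest-value buyers). The demand price at Q = 87 is 498.5, so CS = ½ · [(542 - 251) + (498.5 - 251)] · 87 = 23424.75.
Change in consumer surplus = 23424.75 - 36864 = -13439.25.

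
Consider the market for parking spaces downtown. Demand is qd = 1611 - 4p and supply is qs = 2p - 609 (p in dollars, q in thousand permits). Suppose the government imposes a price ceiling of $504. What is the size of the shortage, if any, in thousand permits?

0

In a free market, 1611 - 4p = 2p - 609 gives the equilibrium p* = 370, q* = 131.
The ceiling of 504 is above the equilibrium price 370, so it is not binding; the market clears at p* = 370, q* = 131.
Since the control does not bind, there is no shortage.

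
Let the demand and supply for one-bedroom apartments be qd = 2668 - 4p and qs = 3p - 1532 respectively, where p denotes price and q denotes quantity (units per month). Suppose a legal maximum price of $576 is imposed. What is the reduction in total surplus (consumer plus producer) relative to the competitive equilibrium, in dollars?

Equilibrium: 2668 - 4p = 3p - 1532, so 4200 = 7p and p* = 600, q* = 268.
The ceiling of 576 is below the equilibrium price 600, so it binds.
At p = 576: qd = 2668 - 4·576 = 364 and qs = 3·576 - 1532 = 196.
Quantity traded falls to 196. At q = 196 the demand price is (2668 - 196)/4 = 618 and the supply price is (1532 + 196)/3 = 576.
Deadweight loss = ½ · (618 - 576) · (268 - 196) = ½ · 42 · 72 = 1512.

1512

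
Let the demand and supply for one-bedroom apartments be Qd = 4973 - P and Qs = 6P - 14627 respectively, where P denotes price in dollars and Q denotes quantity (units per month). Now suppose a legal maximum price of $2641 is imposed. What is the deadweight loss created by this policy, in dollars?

530901

In a free market, 4973 - P = 6P - 14627 gives the equilibrium P* = 2800, Q* = 2173.
Because the ceiling (2641) lies below the market-clearing price, it is binding.
At P = 2641: Qd = 4973 - 2641 = 2332 and Qs = 6·2641 - 14627 = 1219.
Quantity traded falls to 1219. At Q = 1219 the demand price is 4973 - 1219 = 3754 and the supply price is (14627 + 1219)/6 = 2641.
Deadweight loss = ½ · (3754 - 2641) · (2173 - 1219) = ½ · 1113 · 954 = 530901.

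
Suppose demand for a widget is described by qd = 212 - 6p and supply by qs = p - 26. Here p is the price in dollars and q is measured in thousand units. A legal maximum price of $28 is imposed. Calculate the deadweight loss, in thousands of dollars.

Equilibrium: 212 - 6p = p - 26, so 238 = 7p and p* = 34, q* = 8.
The ceiling of 28 is below the equilibrium price 34, so it binds.
At p = 28: qd = 212 - 6·28 = 44 and qs = 28 - 26 = 2.
Quantity traded falls to 2. At q = 2 the demand price is (212 - 2)/6 = 35 and the supply price is 26 + 2 = 28.
Deadweight loss = ½ · (35 - 28) · (8 - 2) = ½ · 7 · 6 = 21.

21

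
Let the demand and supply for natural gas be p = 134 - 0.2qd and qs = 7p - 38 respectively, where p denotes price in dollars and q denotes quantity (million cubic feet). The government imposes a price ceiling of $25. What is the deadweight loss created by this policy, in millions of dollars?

Rearranging demand gives qd = 670 - 5p. Setting quantity demanded equal to quantity supplied, 670 - 5p = 7p - 38, gives p* = 59 and q* = 375.
The ceiling of 25 is below the equilibrium price 59, so it binds.
At p = 25: qd = 670 - 5·25 = 545 and qs = 7·25 - 38 = 137.
Quantity traded falls to 137. At q = 137 the demand price is (670 - 137)/5 = 106.6 and the supply price is (38 + 137)/7 = 25.
Deadweight loss = ½ · (106.6 - 25) · (375 - 137) = ½ · 81.6 · 238 = 9710.4.

9710.4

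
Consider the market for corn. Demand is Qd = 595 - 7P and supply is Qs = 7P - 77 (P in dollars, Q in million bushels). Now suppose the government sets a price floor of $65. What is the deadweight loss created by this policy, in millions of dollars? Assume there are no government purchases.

Equilibrium: 595 - 7P = 7P - 77, so 672 = 14P and P* = 48, Q* = 259.
The floor of 65 is above the equilibrium price 48, so it binds.
At P = 65: Qd = 595 - 7·65 = 140 and Qs = 7·65 - 77 = 378.
Quantity traded falls to 140. At Q = 140 the demand price is (595 - 140)/7 = 65 and the supply price is (77 + 140)/7 = 31.
Deadweight loss = ½ · (65 - 31) · (259 - 140) = ½ · 34 · 119 = 2023.

2023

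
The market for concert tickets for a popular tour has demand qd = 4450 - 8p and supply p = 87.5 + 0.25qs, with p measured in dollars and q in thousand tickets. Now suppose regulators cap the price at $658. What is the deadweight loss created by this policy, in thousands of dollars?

0

Rearranging supply gives qs = 4p - 350. Equilibrium: 4450 - 8p = 4p - 350, so 4800 = 12p and p* = 400, q* = 1250.
The ceiling of 658 is above the equilibrium price 400, so it is not binding; the market clears at p* = 400, q* = 1250.
Since the control does not bind, no trades are prevented and deadweight loss is zero.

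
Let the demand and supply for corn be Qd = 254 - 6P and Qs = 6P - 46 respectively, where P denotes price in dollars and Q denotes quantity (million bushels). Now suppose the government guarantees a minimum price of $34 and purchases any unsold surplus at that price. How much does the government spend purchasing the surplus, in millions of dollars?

3672

In a free market, 254 - 6P = 6P - 46 gives the equilibrium P* = 25, Q* = 104.
The floor of 34 is above the equilibrium price 25, so it binds.
At P = 34: Qd = 254 - 6·34 = 50 and Qs = 6·34 - 46 = 158.
Surplus = Qs - Qd = 108.
Government expenditure = surplus × support price = 108 × 34 = 3672.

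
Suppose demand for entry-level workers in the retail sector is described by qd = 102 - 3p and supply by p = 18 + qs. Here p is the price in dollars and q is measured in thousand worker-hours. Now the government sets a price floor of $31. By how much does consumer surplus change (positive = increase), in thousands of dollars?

-10.5

Rearranging supply gives qs = p - 18. Setting quantity demanded equal to quantity supplied, 102 - 3p = p - 18, gives p* = 30 and q* = 12.
The floor of 31 is above the equilibrium price 30, so it binds.
At p = 31: qd = 102 - 3·31 = 9 and qs = 31 - 18 = 13.
Consumer surplus without the control is ½ · (34 - 30) · 12 = 24.
With the floor, consumers buy 9 units at 31, so CS = ½ · (34 - 31) · 9 = 13.5.
Change in consumer surplus = 13.5 - 24 = -10.5.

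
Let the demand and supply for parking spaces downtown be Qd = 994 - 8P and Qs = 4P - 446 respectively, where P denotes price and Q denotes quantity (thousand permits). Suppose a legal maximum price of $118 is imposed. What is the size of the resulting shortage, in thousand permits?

24

In a free market, 994 - 8P = 4P - 446 gives the equilibrium P* = 120, Q* = 34.
The ceiling of 118 is below the equilibrium price 120, so it binds.
At P = 118: Qd = 994 - 8·118 = 50 and Qs = 4·118 - 446 = 26.
Shortage = Qd - Qs = 50 - 26 = 24.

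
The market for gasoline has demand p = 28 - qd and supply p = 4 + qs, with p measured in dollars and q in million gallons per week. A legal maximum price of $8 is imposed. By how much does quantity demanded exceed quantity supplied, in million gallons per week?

16

Rearranging demand gives qd = 28 - p; rearranging supply gives qs = p - 4. Equilibrium: 28 - p = p - 4, so 32 = 2p and p* = 16, q* = 12.
Since 8 < 16, the ceiling is binding.
At p = 8: qd = 28 - 8 = 20 and qs = 8 - 4 = 4.
Shortage = qd - qs = 20 - 4 = 16.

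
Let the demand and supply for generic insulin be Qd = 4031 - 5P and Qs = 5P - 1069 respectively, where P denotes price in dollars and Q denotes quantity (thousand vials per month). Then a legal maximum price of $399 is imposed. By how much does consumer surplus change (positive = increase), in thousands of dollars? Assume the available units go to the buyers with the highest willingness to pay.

Equilibrium: 4031 - 5P = 5P - 1069, so 5100 = 10P and P* = 510, Q* = 1481.
The ceiling of 399 is below the equilibrium price 510, so it binds.
At P = 399: Qd = 4031 - 5·399 = 2036 and Qs = 5·399 - 1069 = 926.
Consumer surplus without the control is ½ · (806.2 - 510) · 1481 = 219336.1.
With the ceiling, 926 units are sold at 399 (assume they go to the highest-value buyers). The demand price at Q = 926 is 621, so CS = ½ · [(806.2 - 399) + (621 - 399)] · 926 = 291319.6.
Change in consumer surplus = 291319.6 - 219336.1 = 71983.5.

71983.5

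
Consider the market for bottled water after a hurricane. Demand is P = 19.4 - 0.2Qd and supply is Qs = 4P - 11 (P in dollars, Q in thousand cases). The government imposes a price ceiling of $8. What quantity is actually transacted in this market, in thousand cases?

21

Rearranging demand gives Qd = 97 - 5P. Without the control the market clears where 97 - 5P = 4P - 11, i.e. P* = 12 and Q* = 37.
Since 8 < 12, the ceiling is binding.
At P = 8: Qd = 97 - 5·8 = 57 and Qs = 4·8 - 11 = 21.
The quantity actually transacted is the short side, supply: 21.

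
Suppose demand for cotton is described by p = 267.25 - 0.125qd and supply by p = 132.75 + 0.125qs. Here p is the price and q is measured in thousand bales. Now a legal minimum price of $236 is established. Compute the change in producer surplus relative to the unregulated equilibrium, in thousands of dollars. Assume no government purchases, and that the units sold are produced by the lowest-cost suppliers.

Rearranging demand gives qd = 2138 - 8p; rearranging supply gives qs = 8p - 1062. In a free market, 2138 - 8p = 8p - 1062 gives the equilibrium p* = 200, q* = 538.
Since 236 > 200, the floor is binding.
At p = 236: qd = 2138 - 8·236 = 250 and qs = 8·236 - 1062 = 826.
Producer surplus without the control is ½ · (200 - 132.75) · 538 = 18090.25.
With the floor, 250 units are sold at 236. The supply price at q = 250 is 164, so PS = ½ · [(236 - 132.75) + (236 - 164)] · 250 = 21906.25.
Change in producer surplus = 21906.25 - 18090.25 = 3816.

3816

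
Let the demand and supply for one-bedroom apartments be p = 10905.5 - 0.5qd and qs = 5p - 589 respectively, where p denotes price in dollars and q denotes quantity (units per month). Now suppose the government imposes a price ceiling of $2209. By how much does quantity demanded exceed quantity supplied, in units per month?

6937

Rearranging demand gives qd = 21811 - 2p. Without the control the market clears where 21811 - 2p = 5p - 589, i.e. p* = 3200 and q* = 15411.
Since 2209 < 3200, the ceiling is binding.
At p = 2209: qd = 21811 - 2·2209 = 17393 and qs = 5·2209 - 589 = 10456.
Shortage = qd - qs = 17393 - 10456 = 6937.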